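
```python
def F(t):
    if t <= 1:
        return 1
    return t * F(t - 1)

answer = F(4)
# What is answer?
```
Call trace:
F(t=4)
  F(t=3)
    F(t=2)
      F(t=1)
      -> return 1
    -> return 2
  -> return 6
-> return 24

Final answer: 24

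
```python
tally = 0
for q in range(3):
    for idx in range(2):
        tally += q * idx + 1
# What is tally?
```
Trace:
  tally=0
  tally=1, q=0, idx=0
  tally=2, q=0, idx=1
  tally=3, q=1, idx=0
  tally=5, q=1, idx=1
  tally=6, q=2, idx=0
  tally=9, q=2, idx=1

Final answer: 9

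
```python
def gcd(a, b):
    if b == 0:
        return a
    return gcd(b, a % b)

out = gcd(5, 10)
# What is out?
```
Call trace:
gcd(a=5, b=10)
  gcd(a=10, b=5)
    gcd(a=5, b=0)
    -> return 5
  -> return 5
-> return 5

Final answer: 5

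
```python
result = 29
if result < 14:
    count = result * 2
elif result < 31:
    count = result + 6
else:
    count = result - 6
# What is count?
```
Trace:
  result=29
  result=29, count=35

Final answer: 35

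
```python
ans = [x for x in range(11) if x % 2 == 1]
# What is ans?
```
Trace:
  x=0
  x=1
  x=2
  x=3
  x=4
  x=5
  x=6
  x=7
  x=8
  x=9
  x=10
  ans=[1, 3, 5, 7, 9]

Final answer: [1, 3, 5, 7, 9]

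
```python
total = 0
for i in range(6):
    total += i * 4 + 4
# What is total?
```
Trace:
  total=0
  total=4, i=0
  total=12, i=1
  total=24, i=2
  total=40, i=3
  total=60, i=4
  total=84, i=5

Final answer: 84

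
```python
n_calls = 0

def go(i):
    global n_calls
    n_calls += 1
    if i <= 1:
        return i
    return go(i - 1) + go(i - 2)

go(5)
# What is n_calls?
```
Call trace (a repeated sub-call is expanded the first time; later identical calls just restate its return value):
go(i=5)
  go(i=4)
    go(i=3)
      go(i=2)
        go(i=1)
        -> return 1
        go(i=0)
        -> return 0
      -> return 1
      go(i=1)
      -> return 1
    -> return 2
    go(i=2) -> return 1  (same call as traced above)
  -> return 3
  go(i=3) -> return 2  (same call as traced above)
-> return 5

n_calls is incremented once per call, so count the calls in each subtree. Let C(i) = number of calls made by go(i).
C(0) = C(1) = 1 (base case, no recursion); C(i) = 1 + C(i - 1) + C(i - 2) otherwise.
C(2) = 1 + C(1) + C(0) = 1 + 1 + 1 = 3
C(3) = 1 + C(2) + C(1) = 1 + 3 + 1 = 5
C(4) = 1 + C(3) + C(2) = 1 + 5 + 3 = 9
C(5) = 1 + C(4) + C(3) = 1 + 9 + 5 = 15
n_calls = C(5) = 15

Final answer: 15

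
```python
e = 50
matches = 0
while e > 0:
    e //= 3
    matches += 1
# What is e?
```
Trace:
  e=50
  e=50, matches=0
  e=16, matches=1
  e=5, matches=2
  e=1, matches=3
  e=0, matches=4

Final answer: 0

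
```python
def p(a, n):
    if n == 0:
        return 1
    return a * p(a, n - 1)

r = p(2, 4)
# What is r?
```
Call trace:
p(a=2, n=4)
  p(a=2, n=3)
    p(a=2, n=2)
      p(a=2, n=1)
        p(a=2, n=0)
        -> return 1
      -> return 2
    -> return 4
  -> return 8
-> return 16

Final answer: 16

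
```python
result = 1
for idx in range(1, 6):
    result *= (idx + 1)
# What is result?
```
Trace:
  result=1
  result=2, idx=1
  result=6, idx=2
  result=24, idx=3
  result=120, idx=4
  result=720, idx=5

Final answer: 720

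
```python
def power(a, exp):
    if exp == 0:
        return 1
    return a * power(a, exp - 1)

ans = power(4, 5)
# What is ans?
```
Call trace:
power(a=4, exp=5)
  power(a=4, exp=4)
    power(a=4, exp=3)
      power(a=4, exp=2)
        power(a=4, exp=1)
          power(a=4, exp=0)
          -> return 1
        -> return 4
      -> return 16
    -> return 64
  -> return 256
-> return 1024

Final answer: 1024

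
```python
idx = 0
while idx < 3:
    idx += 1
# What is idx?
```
Trace:
  idx=0
  idx=1
  idx=2
  idx=3

Final answer: 3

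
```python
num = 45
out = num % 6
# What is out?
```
Trace:
  num=45
  num=45, out=3

Final answer: 3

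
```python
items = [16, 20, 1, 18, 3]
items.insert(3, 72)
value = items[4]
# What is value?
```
Trace:
  items=[16, 20, 1, 18, 3]
  items=[16, 20, 1, 72, 18, 3]
  items=[16, 20, 1, 72, 18, 3], value=18

Final answer: 18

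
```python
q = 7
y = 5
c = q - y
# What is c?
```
Trace:
  q=7
  q=7, y=5
  q=7, y=5, c=2

Final answer: 2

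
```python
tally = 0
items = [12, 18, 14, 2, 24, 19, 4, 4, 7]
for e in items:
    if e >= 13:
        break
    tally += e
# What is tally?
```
Trace:
  tally=0
  tally=12, e=12
  tally=12, e=18

Final answer: 12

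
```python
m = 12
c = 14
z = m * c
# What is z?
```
Trace:
  m=12
  m=12, c=14
  m=12, c=14, z=168

Final answer: 168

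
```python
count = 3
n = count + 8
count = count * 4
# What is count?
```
Trace:
  count=3
  count=3, n=11
  count=12, n=11

Final answer: 12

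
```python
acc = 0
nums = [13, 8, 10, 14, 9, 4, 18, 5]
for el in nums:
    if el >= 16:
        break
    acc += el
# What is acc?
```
Trace:
  acc=0
  acc=13, el=13
  acc=21, el=8
  acc=31, el=10
  acc=45, el=14
  acc=54, el=9
  acc=58, el=4
  acc=58, el=18

Final answer: 58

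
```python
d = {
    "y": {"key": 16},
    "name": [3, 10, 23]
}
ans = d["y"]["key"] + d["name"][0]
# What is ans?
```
Trace:
  d={'y': {'key': 16}, 'name': [3, 10, 23]}
  d={'y': {'key': 16}, 'name': [3, 10, 23]}, ans=19

Final answer: 19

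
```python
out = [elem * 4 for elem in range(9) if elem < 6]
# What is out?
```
Trace:
  elem=0
  elem=1
  elem=2
  elem=3
  elem=4
  elem=5
  elem=6
  elem=7
  elem=8
  out=[0, 4, 8, 12, 16, 20]

Final answer: [0, 4, 8, 12, 16, 20]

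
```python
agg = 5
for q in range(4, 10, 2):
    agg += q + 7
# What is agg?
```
Trace:
  agg=5
  agg=16, q=4
  agg=29, q=6
  agg=44, q=8

Final answer: 44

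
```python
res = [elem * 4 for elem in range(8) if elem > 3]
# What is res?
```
Trace:
  elem=0
  elem=1
  elem=2
  elem=3
  elem=4
  elem=5
  elem=6
  elem=7
  res=[16, 20, 24, 28]

Final answer: [16, 20, 24, 28]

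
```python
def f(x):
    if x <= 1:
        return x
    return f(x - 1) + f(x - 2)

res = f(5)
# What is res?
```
Call trace (a repeated sub-call is expanded the first time; later identical calls just restate its return value):
f(x=5)
  f(x=4)
    f(x=3)
      f(x=2)
        f(x=1)
        -> return 1
        f(x=0)
        -> return 0
      -> return 1
      f(x=1)
      -> return 1
    -> return 2
    f(x=2) -> return 1  (same call as traced above)
  -> return 3
  f(x=3) -> return 2  (same call as traced above)
-> return 5

Final answer: 5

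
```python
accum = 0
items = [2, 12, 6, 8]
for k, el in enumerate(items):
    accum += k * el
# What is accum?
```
Trace:
  accum=0
  accum=0, k=0, el=2
  accum=12, k=1, el=12
  accum=24, k=2, el=6
  accum=48, k=3, el=8

Final answer: 48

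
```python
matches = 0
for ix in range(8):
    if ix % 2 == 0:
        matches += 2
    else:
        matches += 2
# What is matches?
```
Trace:
  matches=0
  matches=2, ix=0
  matches=4, ix=1
  matches=6, ix=2
  matches=8, ix=3
  matches=10, ix=4
  matches=12, ix=5
  matches=14, ix=6
  matches=16, ix=7

Final answer: 16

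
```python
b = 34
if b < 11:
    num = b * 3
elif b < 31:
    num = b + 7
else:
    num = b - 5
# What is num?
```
Trace:
  b=34
  b=34, num=29

Final answer: 29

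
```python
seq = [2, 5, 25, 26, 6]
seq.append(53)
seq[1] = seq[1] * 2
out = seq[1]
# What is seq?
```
Trace:
  seq=[2, 5, 25, 26, 6]
  seq=[2, 5, 25, 26, 6, 53]
  seq=[2, 10, 25, 26, 6, 53]
  seq=[2, 10, 25, 26, 6, 53], out=10

Final answer: [2, 10, 25, 26, 6, 53]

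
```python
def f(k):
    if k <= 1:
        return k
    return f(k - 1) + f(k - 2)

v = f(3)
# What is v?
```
Call trace:
f(k=3)
  f(k=2)
    f(k=1)
    -> return 1
    f(k=0)
    -> return 0
  -> return 1
  f(k=1)
  -> return 1
-> return 2

Final answer: 2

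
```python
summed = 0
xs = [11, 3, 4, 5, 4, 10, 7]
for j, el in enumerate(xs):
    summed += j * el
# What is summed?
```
Trace:
  summed=0
  summed=0, j=0, el=11
  summed=3, j=1, el=3
  summed=11, j=2, el=4
  summed=26, j=3, el=5
  summed=42, j=4, el=4
  summed=92, j=5, el=10
  summed=134, j=6, el=7

Final answer: 134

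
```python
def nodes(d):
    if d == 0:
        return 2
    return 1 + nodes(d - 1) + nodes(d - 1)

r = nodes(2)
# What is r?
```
Call trace (a repeated sub-call is expanded the first time; later identical calls just restate its return value):
nodes(d=2)
  nodes(d=1)
    nodes(d=0)
    -> return 2
    nodes(d=0)
    -> return 2
  -> return 5
  nodes(d=1) -> return 5  (same call as traced above)
-> return 11

Final answer: 11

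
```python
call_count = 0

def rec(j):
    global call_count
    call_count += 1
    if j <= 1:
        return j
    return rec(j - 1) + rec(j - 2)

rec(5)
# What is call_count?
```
Call trace (a repeated sub-call is expanded the first time; later identical calls just restate its return value):
rec(j=5)
  rec(j=4)
    rec(j=3)
      rec(j=2)
        rec(j=1)
        -> return 1
        rec(j=0)
        -> return 0
      -> return 1
      rec(j=1)
      -> return 1
    -> return 2
    rec(j=2) -> return 1  (same call as traced above)
  -> return 3
  rec(j=3) -> return 2  (same call as traced above)
-> return 5

call_count is incremented once per call, so count the calls in each subtree. Let C(j) = number of calls made by rec(j).
C(0) = C(1) = 1 (base case, no recursion); C(j) = 1 + C(j - 1) + C(j - 2) otherwise.
C(2) = 1 + C(1) + C(0) = 1 + 1 + 1 = 3
C(3) = 1 + C(2) + C(1) = 1 + 3 + 1 = 5
C(4) = 1 + C(3) + C(2) = 1 + 5 + 3 = 9
C(5) = 1 + C(4) + C(3) = 1 + 9 + 5 = 15
call_count = C(5) = 15

Final answer: 15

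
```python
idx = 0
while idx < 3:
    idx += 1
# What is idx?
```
Trace:
  idx=0
  idx=1
  idx=2
  idx=3

Final answer: 3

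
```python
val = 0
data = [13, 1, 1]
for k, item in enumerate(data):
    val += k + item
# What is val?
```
Trace:
  val=0
  val=13, k=0, item=13
  val=15, k=1, item=1
  val=18, k=2, item=1

Final answer: 18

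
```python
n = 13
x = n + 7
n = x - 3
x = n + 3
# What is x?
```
Trace:
  n=13
  n=13, x=20
  n=17, x=20
  n=17, x=20

Final answer: 20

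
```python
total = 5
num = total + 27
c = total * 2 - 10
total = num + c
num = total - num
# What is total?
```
Trace:
  total=5
  total=5, num=32
  total=5, num=32, c=0
  total=32, num=32, c=0
  total=32, num=0, c=0

Final answer: 32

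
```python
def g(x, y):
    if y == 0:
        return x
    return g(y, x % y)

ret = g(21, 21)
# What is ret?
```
Call trace:
g(x=21, y=21)
  g(x=21, y=0)
  -> return 21
-> return 21

Final answer: 21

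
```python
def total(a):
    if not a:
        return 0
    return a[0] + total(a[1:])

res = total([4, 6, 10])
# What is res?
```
Call trace:
total(a=[4, 6, 10])
  total(a=[6, 10])
    total(a=[10])
      total(a=[])
      -> return 0
    -> return 10
  -> return 16
-> return 20

Final answer: 20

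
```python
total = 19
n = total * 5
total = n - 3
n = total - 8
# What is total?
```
Trace:
  total=19
  total=19, n=95
  total=92, n=95
  total=92, n=84

Final answer: 92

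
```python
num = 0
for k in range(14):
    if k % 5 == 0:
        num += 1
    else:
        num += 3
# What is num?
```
Trace:
  num=0
  num=1, k=0
  num=4, k=1
  num=7, k=2
  num=10, k=3
  num=13, k=4
  num=14, k=5
  num=17, k=6
  num=20, k=7
  num=23, k=8
  num=26, k=9
  num=27, k=10
  num=30, k=11
  num=33, k=12
  num=36, k=13

Final answer: 36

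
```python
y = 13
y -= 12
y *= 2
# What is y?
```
Trace:
  y=13
  y=1
  y=2

Final answer: 2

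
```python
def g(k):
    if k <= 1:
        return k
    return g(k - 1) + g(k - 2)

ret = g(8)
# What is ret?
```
Call trace (a repeated sub-call is expanded the first time; later identical calls just restate its return value):
g(k=8)
  g(k=7)
    g(k=6)
      g(k=5)
        g(k=4)
          g(k=3)
            g(k=2)
              g(k=1)
              -> return 1
              g(k=0)
              -> return 0
            -> return 1
            g(k=1)
            -> return 1
          -> return 2
          g(k=2) -> return 1  (same call as traced above)
        -> return 3
        g(k=3) -> return 2  (same call as traced above)
      -> return 5
      g(k=4) -> return 3  (same call as traced above)
    -> return 8
    g(k=5) -> return 5  (same call as traced above)
  -> return 13
  g(k=6) -> return 8  (same call as traced above)
-> return 21

Final answer: 21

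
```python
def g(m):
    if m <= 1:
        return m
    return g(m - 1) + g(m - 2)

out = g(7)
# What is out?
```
Call trace (a repeated sub-call is expanded the first time; later identical calls just restate its return value):
g(m=7)
  g(m=6)
    g(m=5)
      g(m=4)
        g(m=3)
          g(m=2)
            g(m=1)
            -> return 1
            g(m=0)
            -> return 0
          -> return 1
          g(m=1)
          -> return 1
        -> return 2
        g(m=2) -> return 1  (same call as traced above)
      -> return 3
      g(m=3) -> return 2  (same call as traced above)
    -> return 5
    g(m=4) -> return 3  (same call as traced above)
  -> return 8
  g(m=5) -> return 5  (same call as traced above)
-> return 13

Final answer: 13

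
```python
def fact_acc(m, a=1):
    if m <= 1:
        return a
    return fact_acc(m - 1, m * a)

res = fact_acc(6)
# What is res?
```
Call trace:
fact_acc(m=6, a=1)
  fact_acc(m=5, a=6)
    fact_acc(m=4, a=30)
      fact_acc(m=3, a=120)
        fact_acc(m=2, a=360)
          fact_acc(m=1, a=720)
          -> return 720
        -> return 720
      -> return 720
    -> return 720
  -> return 720
-> return 720

Final answer: 720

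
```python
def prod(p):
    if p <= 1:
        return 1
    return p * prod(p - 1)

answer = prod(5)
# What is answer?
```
Call trace:
prod(p=5)
  prod(p=4)
    prod(p=3)
      prod(p=2)
        prod(p=1)
        -> return 1
      -> return 2
    -> return 6
  -> return 24
-> return 120

Final answer: 120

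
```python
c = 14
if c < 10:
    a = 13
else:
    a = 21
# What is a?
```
Trace:
  c=14
  c=14, a=21

Final answer: 21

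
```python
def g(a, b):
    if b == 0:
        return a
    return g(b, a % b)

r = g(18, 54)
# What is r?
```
Call trace:
g(a=18, b=54)
  g(a=54, b=18)
    g(a=18, b=0)
    -> return 18
  -> return 18
-> return 18

Final answer: 18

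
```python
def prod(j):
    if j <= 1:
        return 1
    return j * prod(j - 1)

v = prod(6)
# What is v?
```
Call trace:
prod(j=6)
  prod(j=5)
    prod(j=4)
      prod(j=3)
        prod(j=2)
          prod(j=1)
          -> return 1
        -> return 2
      -> return 6
    -> return 24
  -> return 120
-> return 720

Final answer: 720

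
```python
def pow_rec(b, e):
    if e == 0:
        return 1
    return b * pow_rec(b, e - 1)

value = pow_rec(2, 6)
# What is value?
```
Call trace:
pow_rec(b=2, e=6)
  pow_rec(b=2, e=5)
    pow_rec(b=2, e=4)
      pow_rec(b=2, e=3)
        pow_rec(b=2, e=2)
          pow_rec(b=2, e=1)
            pow_rec(b=2, e=0)
            -> return 1
          -> return 2
        -> return 4
      -> return 8
    -> return 16
  -> return 32
-> return 64

Final answer: 64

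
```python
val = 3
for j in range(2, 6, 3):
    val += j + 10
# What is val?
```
Trace:
  val=3
  val=15, j=2
  val=30, j=5

Final answer: 30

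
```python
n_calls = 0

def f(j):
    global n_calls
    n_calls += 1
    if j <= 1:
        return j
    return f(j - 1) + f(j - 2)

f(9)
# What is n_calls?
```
Call trace (a repeated sub-call is expanded the first time; later identical calls just restate its return value):
f(j=9)
  f(j=8)
    f(j=7)
      f(j=6)
        f(j=5)
          f(j=4)
            f(j=3)
              f(j=2)
                f(j=1)
                -> return 1
                f(j=0)
                -> return 0
              -> return 1
              f(j=1)
              -> return 1
            -> return 2
            f(j=2) -> return 1  (same call as traced above)
          -> return 3
          f(j=3) -> return 2  (same call as traced above)
        -> return 5
        f(j=4) -> return 3  (same call as traced above)
      -> return 8
      f(j=5) -> return 5  (same call as traced above)
    -> return 13
    f(j=6) -> return 8  (same call as traced above)
  -> return 21
  f(j=7) -> return 13  (same call as traced above)
-> return 34

n_calls is incremented once per call, so count the calls in each subtree. Let C(j) = number of calls made by f(j).
C(0) = C(1) = 1 (base case, no recursion); C(j) = 1 + C(j - 1) + C(j - 2) otherwise.
C(2) = 1 + C(1) + C(0) = 1 + 1 + 1 = 3
C(3) = 1 + C(2) + C(1) = 1 + 3 + 1 = 5
C(4) = 1 + C(3) + C(2) = 1 + 5 + 3 = 9
C(5) = 1 + C(4) + C(3) = 1 + 9 + 5 = 15
C(6) = 1 + C(5) + C(4) = 1 + 15 + 9 = 25
C(7) = 1 + C(6) + C(5) = 1 + 25 + 15 = 41
C(8) = 1 + C(7) + C(6) = 1 + 41 + 25 = 67
C(9) = 1 + C(8) + C(7) = 1 + 67 + 41 = 109
n_calls = C(9) = 109

Final answer: 109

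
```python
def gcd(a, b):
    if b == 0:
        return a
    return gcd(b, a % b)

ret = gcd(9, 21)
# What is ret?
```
Call trace:
gcd(a=9, b=21)
  gcd(a=21, b=9)
    gcd(a=9, b=3)
      gcd(a=3, b=0)
      -> return 3
    -> return 3
  -> return 3
-> return 3

Final answer: 3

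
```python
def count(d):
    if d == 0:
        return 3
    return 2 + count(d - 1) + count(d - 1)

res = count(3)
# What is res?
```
Call trace (a repeated sub-call is expanded the first time; later identical calls just restate its return value):
count(d=3)
  count(d=2)
    count(d=1)
      count(d=0)
      -> return 3
      count(d=0)
      -> return 3
    -> return 8
    count(d=1) -> return 8  (same call as traced above)
  -> return 18
  count(d=2) -> return 18  (same call as traced above)
-> return 38

Final answer: 38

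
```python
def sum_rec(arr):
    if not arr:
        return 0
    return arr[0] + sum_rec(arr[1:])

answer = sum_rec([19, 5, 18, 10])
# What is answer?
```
Call trace:
sum_rec(arr=[19, 5, 18, 10])
  sum_rec(arr=[5, 18, 10])
    sum_rec(arr=[18, 10])
      sum_rec(arr=[10])
        sum_rec(arr=[])
        -> return 0
      -> return 10
    -> return 28
  -> return 33
-> return 52

Final answer: 52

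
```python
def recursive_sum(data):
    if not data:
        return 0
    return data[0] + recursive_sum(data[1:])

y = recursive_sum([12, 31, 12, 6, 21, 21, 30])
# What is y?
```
Call trace:
recursive_sum(data=[12, 31, 12, 6, 21, 21, 30])
  recursive_sum(data=[31, 12, 6, 21, 21, 30])
    recursive_sum(data=[12, 6, 21, 21, 30])
      recursive_sum(data=[6, 21, 21, 30])
        recursive_sum(data=[21, 21, 30])
          recursive_sum(data=[21, 30])
            recursive_sum(data=[30])
              recursive_sum(data=[])
              -> return 0
            -> return 30
          -> return 51
        -> return 72
      -> return 78
    -> return 90
  -> return 121
-> return 133

Final answer: 133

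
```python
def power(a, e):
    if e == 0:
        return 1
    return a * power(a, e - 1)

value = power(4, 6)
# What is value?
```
Call trace:
power(a=4, e=6)
  power(a=4, e=5)
    power(a=4, e=4)
      power(a=4, e=3)
        power(a=4, e=2)
          power(a=4, e=1)
            power(a=4, e=0)
            -> return 1
          -> return 4
        -> return 16
      -> return 64
    -> return 256
  -> return 1024
-> return 4096

Final answer: 4096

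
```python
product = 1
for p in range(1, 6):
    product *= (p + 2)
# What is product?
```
Trace:
  product=1
  product=3, p=1
  product=12, p=2
  product=60, p=3
  product=360, p=4
  product=2520, p=5

Final answer: 2520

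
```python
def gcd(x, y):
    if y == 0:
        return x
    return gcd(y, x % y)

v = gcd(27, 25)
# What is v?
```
Call trace:
gcd(x=27, y=25)
  gcd(x=25, y=2)
    gcd(x=2, y=1)
      gcd(x=1, y=0)
      -> return 1
    -> return 1
  -> return 1
-> return 1

Final answer: 1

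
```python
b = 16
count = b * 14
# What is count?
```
Trace:
  b=16
  b=16, count=224

Final answer: 224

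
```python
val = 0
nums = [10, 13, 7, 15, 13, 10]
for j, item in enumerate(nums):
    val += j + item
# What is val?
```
Trace:
  val=0
  val=10, j=0, item=10
  val=24, j=1, item=13
  val=33, j=2, item=7
  val=51, j=3, item=15
  val=68, j=4, item=13
  val=83, j=5, item=10

Final answer: 83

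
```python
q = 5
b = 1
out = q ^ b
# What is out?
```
Trace:
  q=5
  q=5, b=1
  q=5, b=1, out=4

Final answer: 4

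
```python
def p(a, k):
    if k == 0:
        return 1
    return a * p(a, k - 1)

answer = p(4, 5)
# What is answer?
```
Call trace:
p(a=4, k=5)
  p(a=4, k=4)
    p(a=4, k=3)
      p(a=4, k=2)
        p(a=4, k=1)
          p(a=4, k=0)
          -> return 1
        -> return 4
      -> return 16
    -> return 64
  -> return 256
-> return 1024

Final answer: 1024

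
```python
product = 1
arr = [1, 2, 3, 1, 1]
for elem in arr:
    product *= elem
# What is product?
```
Trace:
  product=1
  product=1, elem=1
  product=2, elem=2
  product=6, elem=3
  product=6, elem=1
  product=6, elem=1

Final answer: 6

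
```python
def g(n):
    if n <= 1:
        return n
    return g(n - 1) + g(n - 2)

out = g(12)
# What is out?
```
Call trace (a repeated sub-call is expanded the first time; later identical calls just restate its return value):
g(n=12)
  g(n=11)
    g(n=10)
      g(n=9)
        g(n=8)
          g(n=7)
            g(n=6)
              g(n=5)
                g(n=4)
                  g(n=3)
                    g(n=2)
                      g(n=1)
                      -> return 1
                      g(n=0)
                      -> return 0
                    -> return 1
                    g(n=1)
                    -> return 1
                  -> return 2
                  g(n=2) -> return 1  (same call as traced above)
                -> return 3
                g(n=3) -> return 2  (same call as traced above)
              -> return 5
              g(n=4) -> return 3  (same call as traced above)
            -> return 8
            g(n=5) -> return 5  (same call as traced above)
          -> return 13
          g(n=6) -> return 8  (same call as traced above)
        -> return 21
        g(n=7) -> return 13  (same call as traced above)
      -> return 34
      g(n=8) -> return 21  (same call as traced above)
    -> return 55
    g(n=9) -> return 34  (same call as traced above)
  -> return 89
  g(n=10) -> return 55  (same call as traced above)
-> return 144

Final answer: 144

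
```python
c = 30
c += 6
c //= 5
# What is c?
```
Trace:
  c=30
  c=36
  c=7

Final answer: 7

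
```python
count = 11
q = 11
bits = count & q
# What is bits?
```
Trace:
  count=11
  count=11, q=11
  count=11, q=11, bits=11

Final answer: 11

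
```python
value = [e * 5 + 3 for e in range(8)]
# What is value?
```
Trace:
  e=0
  e=1
  e=2
  e=3
  e=4
  e=5
  e=6
  e=7
  value=[3, 8, 13, 18, 23, 28, 33, 38]

Final answer: [3, 8, 13, 18, 23, 28, 33, 38]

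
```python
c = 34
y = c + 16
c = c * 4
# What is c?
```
Trace:
  c=34
  c=34, y=50
  c=136, y=50

Final answer: 136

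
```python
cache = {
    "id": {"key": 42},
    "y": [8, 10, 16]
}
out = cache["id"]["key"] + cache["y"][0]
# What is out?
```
Trace:
  cache={'id': {'key': 42}, 'y': [8, 10, 16]}
  cache={'id': {'key': 42}, 'y': [8, 10, 16]}, out=50

Final answer: 50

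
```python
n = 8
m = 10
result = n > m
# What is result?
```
Trace:
  n=8
  n=8, m=10
  n=8, m=10, result=False

Final answer: False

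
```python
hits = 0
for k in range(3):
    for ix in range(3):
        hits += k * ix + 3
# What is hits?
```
Trace:
  hits=0
  hits=3, k=0, ix=0
  hits=6, k=0, ix=1
  hits=9, k=0, ix=2
  hits=12, k=1, ix=0
  hits=16, k=1, ix=1
  hits=21, k=1, ix=2
  hits=24, k=2, ix=0
  hits=29, k=2, ix=1
  hits=36, k=2, ix=2

Final answer: 36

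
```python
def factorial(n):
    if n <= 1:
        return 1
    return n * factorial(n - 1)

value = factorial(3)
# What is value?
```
Call trace:
factorial(n=3)
  factorial(n=2)
    factorial(n=1)
    -> return 1
  -> return 2
-> return 6

Final answer: 6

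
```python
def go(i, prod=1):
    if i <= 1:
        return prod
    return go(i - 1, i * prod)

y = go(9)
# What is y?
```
Call trace:
go(i=9, prod=1)
  go(i=8, prod=9)
    go(i=7, prod=72)
      go(i=6, prod=504)
        go(i=5, prod=3024)
          go(i=4, prod=15120)
            go(i=3, prod=60480)
              go(i=2, prod=181440)
                go(i=1, prod=362880)
                -> return 362880
              -> return 362880
            -> return 362880
          -> return 362880
        -> return 362880
      -> return 362880
    -> return 362880
  -> return 362880
-> return 362880

Final answer: 362880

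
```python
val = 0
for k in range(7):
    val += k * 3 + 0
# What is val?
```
Trace:
  val=0
  val=0, k=0
  val=3, k=1
  val=9, k=2
  val=18, k=3
  val=30, k=4
  val=45, k=5
  val=63, k=6

Final answer: 63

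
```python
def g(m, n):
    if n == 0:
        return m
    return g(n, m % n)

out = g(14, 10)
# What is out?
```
Call trace:
g(m=14, n=10)
  g(m=10, n=4)
    g(m=4, n=2)
      g(m=2, n=0)
      -> return 2
    -> return 2
  -> return 2
-> return 2

Final answer: 2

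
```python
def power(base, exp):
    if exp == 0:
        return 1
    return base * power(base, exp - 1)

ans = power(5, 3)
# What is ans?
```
Call trace:
power(base=5, exp=3)
  power(base=5, exp=2)
    power(base=5, exp=1)
      power(base=5, exp=0)
      -> return 1
    -> return 5
  -> return 25
-> return 125

Final answer: 125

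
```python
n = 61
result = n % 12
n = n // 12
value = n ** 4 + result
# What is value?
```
Trace:
  n=61
  n=61, result=1
  n=5, result=1
  n=5, result=1, value=626

Final answer: 626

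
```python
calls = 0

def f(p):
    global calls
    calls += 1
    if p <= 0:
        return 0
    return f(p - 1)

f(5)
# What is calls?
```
Call trace:
f(p=5)
  f(p=4)
    f(p=3)
      f(p=2)
        f(p=1)
          f(p=0)
          -> return 0
        -> return 0
      -> return 0
    -> return 0
  -> return 0
-> return 0

calls is incremented once per call. f is entered once for each p = 5, 4, 3, 2, 1, 0 (the p <= 0 call returns without recursing), i.e. 5 + 1 calls.
calls = 6

Final answer: 6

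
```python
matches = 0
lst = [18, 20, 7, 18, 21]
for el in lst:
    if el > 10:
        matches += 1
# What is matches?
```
Trace:
  matches=0
  matches=1, el=18
  matches=2, el=20
  matches=2, el=7
  matches=3, el=18
  matches=4, el=21

Final answer: 4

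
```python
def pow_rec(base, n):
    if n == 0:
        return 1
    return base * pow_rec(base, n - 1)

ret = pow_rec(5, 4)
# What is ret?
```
Call trace:
pow_rec(base=5, n=4)
  pow_rec(base=5, n=3)
    pow_rec(base=5, n=2)
      pow_rec(base=5, n=1)
        pow_rec(base=5, n=0)
        -> return 1
      -> return 5
    -> return 25
  -> return 125
-> return 625

Final answer: 625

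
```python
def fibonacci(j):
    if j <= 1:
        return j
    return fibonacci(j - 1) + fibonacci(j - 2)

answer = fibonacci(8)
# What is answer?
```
Call trace (a repeated sub-call is expanded the first time; later identical calls just restate its return value):
fibonacci(j=8)
  fibonacci(j=7)
    fibonacci(j=6)
      fibonacci(j=5)
        fibonacci(j=4)
          fibonacci(j=3)
            fibonacci(j=2)
              fibonacci(j=1)
              -> return 1
              fibonacci(j=0)
              -> return 0
            -> return 1
            fibonacci(j=1)
            -> return 1
          -> return 2
          fibonacci(j=2) -> return 1  (same call as traced above)
        -> return 3
        fibonacci(j=3) -> return 2  (same call as traced above)
      -> return 5
      fibonacci(j=4) -> return 3  (same call as traced above)
    -> return 8
    fibonacci(j=5) -> return 5  (same call as traced above)
  -> return 13
  fibonacci(j=6) -> return 8  (same call as traced above)
-> return 21

Final answer: 21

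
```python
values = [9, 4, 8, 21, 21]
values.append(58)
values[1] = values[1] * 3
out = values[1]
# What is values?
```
Trace:
  values=[9, 4, 8, 21, 21]
  values=[9, 4, 8, 21, 21, 58]
  values=[9, 12, 8, 21, 21, 58]
  values=[9, 12, 8, 21, 21, 58], out=12

Final answer: [9, 12, 8, 21, 21, 58]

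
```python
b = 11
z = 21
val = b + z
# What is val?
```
Trace:
  b=11
  b=11, z=21
  b=11, z=21, val=32

Final answer: 32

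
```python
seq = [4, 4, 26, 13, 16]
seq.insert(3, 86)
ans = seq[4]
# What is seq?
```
Trace:
  seq=[4, 4, 26, 13, 16]
  seq=[4, 4, 26, 86, 13, 16]
  seq=[4, 4, 26, 86, 13, 16], ans=13

Final answer: [4, 4, 26, 86, 13, 16]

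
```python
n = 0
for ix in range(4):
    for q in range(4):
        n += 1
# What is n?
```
Trace:
  n=0
  n=1, ix=0, q=0
  n=2, ix=0, q=1
  n=3, ix=0, q=2
  n=4, ix=0, q=3
  n=5, ix=1, q=0
  n=6, ix=1, q=1
  n=7, ix=1, q=2
  n=8, ix=1, q=3
  n=9, ix=2, q=0
  n=10, ix=2, q=1
  n=11, ix=2, q=2
  n=12, ix=2, q=3
  n=13, ix=3, q=0
  n=14, ix=3, q=1
  n=15, ix=3, q=2
  n=16, ix=3, q=3

Final answer: 16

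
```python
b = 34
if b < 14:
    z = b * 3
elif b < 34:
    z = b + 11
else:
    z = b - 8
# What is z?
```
Trace:
  b=34
  b=34, z=26

Final answer: 26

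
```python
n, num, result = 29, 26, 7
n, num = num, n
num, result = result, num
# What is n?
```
Trace:
  n=29, num=26, result=7
  n=26, num=29, result=7
  n=26, num=7, result=29

Final answer: 26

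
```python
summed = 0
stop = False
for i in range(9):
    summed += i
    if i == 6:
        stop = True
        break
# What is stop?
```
Trace:
  summed=0
  summed=0, stop=False
  summed=0, stop=False, i=0
  summed=1, stop=False, i=1
  summed=3, stop=False, i=2
  summed=6, stop=False, i=3
  summed=10, stop=False, i=4
  summed=15, stop=False, i=5
  summed=21, stop=True, i=6

Final answer: True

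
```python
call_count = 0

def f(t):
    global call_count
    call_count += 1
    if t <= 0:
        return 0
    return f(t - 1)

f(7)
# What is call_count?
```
Call trace:
f(t=7)
  f(t=6)
    f(t=5)
      f(t=4)
        f(t=3)
          f(t=2)
            f(t=1)
              f(t=0)
              -> return 0
            -> return 0
          -> return 0
        -> return 0
      -> return 0
    -> return 0
  -> return 0
-> return 0

call_count is incremented once per call. f is entered once for each t = 7, 6, 5, 4, 3, 2, 1, 0 (the t <= 0 call returns without recursing), i.e. 7 + 1 calls.
call_count = 8

Final answer: 8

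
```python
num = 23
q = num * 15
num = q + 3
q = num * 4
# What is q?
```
Trace:
  num=23
  num=23, q=345
  num=348, q=345
  num=348, q=1392

Final answer: 1392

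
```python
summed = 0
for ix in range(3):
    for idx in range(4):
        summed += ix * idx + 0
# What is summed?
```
Trace:
  summed=0
  summed=0, ix=0, idx=0
  summed=0, ix=0, idx=1
  summed=0, ix=0, idx=2
  summed=0, ix=0, idx=3
  summed=0, ix=1, idx=0
  summed=1, ix=1, idx=1
  summed=3, ix=1, idx=2
  summed=6, ix=1, idx=3
  summed=6, ix=2, idx=0
  summed=8, ix=2, idx=1
  summed=12, ix=2, idx=2
  summed=18, ix=2, idx=3

Final answer: 18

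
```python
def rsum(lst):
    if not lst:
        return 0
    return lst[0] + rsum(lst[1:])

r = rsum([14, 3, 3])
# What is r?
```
Call trace:
rsum(lst=[14, 3, 3])
  rsum(lst=[3, 3])
    rsum(lst=[3])
      rsum(lst=[])
      -> return 0
    -> return 3
  -> return 6
-> return 20

Final answer: 20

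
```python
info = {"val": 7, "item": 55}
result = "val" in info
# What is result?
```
Trace:
  info={'val': 7, 'item': 55}
  info={'val': 7, 'item': 55}, result=True

Final answer: True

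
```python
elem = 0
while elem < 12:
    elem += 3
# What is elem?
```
Trace:
  elem=0
  elem=3
  elem=6
  elem=9
  elem=12

Final answer: 12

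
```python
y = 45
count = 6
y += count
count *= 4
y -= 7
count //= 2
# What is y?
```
Trace:
  y=45
  y=45, count=6
  y=51, count=6
  y=51, count=24
  y=44, count=24
  y=44, count=12

Final answer: 44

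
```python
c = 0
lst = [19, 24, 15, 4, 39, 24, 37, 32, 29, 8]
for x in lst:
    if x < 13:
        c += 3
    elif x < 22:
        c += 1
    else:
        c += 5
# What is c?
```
Trace:
  c=0
  c=1, x=19
  c=6, x=24
  c=7, x=15
  c=10, x=4
  c=15, x=39
  c=20, x=24
  c=25, x=37
  c=30, x=32
  c=35, x=29
  c=38, x=8

Final answer: 38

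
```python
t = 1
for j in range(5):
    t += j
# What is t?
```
Trace:
  t=1
  t=1, j=0
  t=2, j=1
  t=4, j=2
  t=7, j=3
  t=11, j=4

Final answer: 11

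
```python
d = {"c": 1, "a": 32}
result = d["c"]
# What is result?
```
Trace:
  d={'c': 1, 'a': 32}
  d={'c': 1, 'a': 32}, result=1

Final answer: 1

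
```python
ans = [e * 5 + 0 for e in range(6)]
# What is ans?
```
Trace:
  e=0
  e=1
  e=2
  e=3
  e=4
  e=5
  ans=[0, 5, 10, 15, 20, 25]

Final answer: [0, 5, 10, 15, 20, 25]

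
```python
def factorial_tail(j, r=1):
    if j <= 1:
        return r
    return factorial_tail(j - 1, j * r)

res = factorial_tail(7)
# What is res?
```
Call trace:
factorial_tail(j=7, r=1)
  factorial_tail(j=6, r=7)
    factorial_tail(j=5, r=42)
      factorial_tail(j=4, r=210)
        factorial_tail(j=3, r=840)
          factorial_tail(j=2, r=2520)
            factorial_tail(j=1, r=5040)
            -> return 5040
          -> return 5040
        -> return 5040
      -> return 5040
    -> return 5040
  -> return 5040
-> return 5040

Final answer: 5040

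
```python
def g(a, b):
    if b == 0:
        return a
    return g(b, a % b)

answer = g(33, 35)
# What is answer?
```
Call trace:
g(a=33, b=35)
  g(a=35, b=33)
    g(a=33, b=2)
      g(a=2, b=1)
        g(a=1, b=0)
        -> return 1
      -> return 1
    -> return 1
  -> return 1
-> return 1

Final answer: 1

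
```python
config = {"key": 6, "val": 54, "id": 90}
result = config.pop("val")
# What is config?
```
Trace:
  config={'key': 6, 'val': 54, 'id': 90}
  config={'key': 6, 'id': 90}, result=54

Final answer: {'key': 6, 'id': 90}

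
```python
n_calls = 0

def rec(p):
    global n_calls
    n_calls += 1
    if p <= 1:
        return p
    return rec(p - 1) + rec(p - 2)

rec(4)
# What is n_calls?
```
Call trace (a repeated sub-call is expanded the first time; later identical calls just restate its return value):
rec(p=4)
  rec(p=3)
    rec(p=2)
      rec(p=1)
      -> return 1
      rec(p=0)
      -> return 0
    -> return 1
    rec(p=1)
    -> return 1
  -> return 2
  rec(p=2) -> return 1  (same call as traced above)
-> return 3

n_calls is incremented once per call, so count the calls in each subtree. Let C(p) = number of calls made by rec(p).
C(0) = C(1) = 1 (base case, no recursion); C(p) = 1 + C(p - 1) + C(p - 2) otherwise.
C(2) = 1 + C(1) + C(0) = 1 + 1 + 1 = 3
C(3) = 1 + C(2) + C(1) = 1 + 3 + 1 = 5
C(4) = 1 + C(3) + C(2) = 1 + 5 + 3 = 9
n_calls = C(4) = 9

Final answer: 9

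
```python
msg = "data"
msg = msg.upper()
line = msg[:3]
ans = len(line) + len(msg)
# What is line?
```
Trace:
  msg='data'
  msg='DATA'
  msg='DATA', line='DAT'
  msg='DATA', line='DAT', ans=7

Final answer: 'DAT'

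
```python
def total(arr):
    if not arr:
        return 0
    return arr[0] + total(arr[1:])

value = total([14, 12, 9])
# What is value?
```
Call trace:
total(arr=[14, 12, 9])
  total(arr=[12, 9])
    total(arr=[9])
      total(arr=[])
      -> return 0
    -> return 9
  -> return 21
-> return 35

Final answer: 35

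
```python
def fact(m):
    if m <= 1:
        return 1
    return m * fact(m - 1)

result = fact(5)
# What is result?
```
Call trace:
fact(m=5)
  fact(m=4)
    fact(m=3)
      fact(m=2)
        fact(m=1)
        -> return 1
      -> return 2
    -> return 6
  -> return 24
-> return 120

Final answer: 120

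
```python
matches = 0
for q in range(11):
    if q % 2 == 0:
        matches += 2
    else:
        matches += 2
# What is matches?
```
Trace:
  matches=0
  matches=2, q=0
  matches=4, q=1
  matches=6, q=2
  matches=8, q=3
  matches=10, q=4
  matches=12, q=5
  matches=14, q=6
  matches=16, q=7
  matches=18, q=8
  matches=20, q=9
  matches=22, q=10

Final answer: 22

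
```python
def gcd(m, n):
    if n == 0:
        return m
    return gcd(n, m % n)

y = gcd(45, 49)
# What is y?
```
Call trace:
gcd(m=45, n=49)
  gcd(m=49, n=45)
    gcd(m=45, n=4)
      gcd(m=4, n=1)
        gcd(m=1, n=0)
        -> return 1
      -> return 1
    -> return 1
  -> return 1
-> return 1

Final answer: 1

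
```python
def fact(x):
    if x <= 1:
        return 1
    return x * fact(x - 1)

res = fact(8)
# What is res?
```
Call trace:
fact(x=8)
  fact(x=7)
    fact(x=6)
      fact(x=5)
        fact(x=4)
          fact(x=3)
            fact(x=2)
              fact(x=1)
              -> return 1
            -> return 2
          -> return 6
        -> return 24
      -> return 120
    -> return 720
  -> return 5040
-> return 40320

Final answer: 40320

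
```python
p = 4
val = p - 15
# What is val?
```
Trace:
  p=4
  p=4, val=-11

Final answer: -11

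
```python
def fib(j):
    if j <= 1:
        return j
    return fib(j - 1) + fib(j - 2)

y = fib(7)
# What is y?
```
Call trace (a repeated sub-call is expanded the first time; later identical calls just restate its return value):
fib(j=7)
  fib(j=6)
    fib(j=5)
      fib(j=4)
        fib(j=3)
          fib(j=2)
            fib(j=1)
            -> return 1
            fib(j=0)
            -> return 0
          -> return 1
          fib(j=1)
          -> return 1
        -> return 2
        fib(j=2) -> return 1  (same call as traced above)
      -> return 3
      fib(j=3) -> return 2  (same call as traced above)
    -> return 5
    fib(j=4) -> return 3  (same call as traced above)
  -> return 8
  fib(j=5) -> return 5  (same call as traced above)
-> return 13

Final answer: 13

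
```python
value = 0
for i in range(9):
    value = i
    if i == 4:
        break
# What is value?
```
Trace:
  value=0
  value=0, i=0
  value=1, i=1
  value=2, i=2
  value=3, i=3
  value=4, i=4

Final answer: 4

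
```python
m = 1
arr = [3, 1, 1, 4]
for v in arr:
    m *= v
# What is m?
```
Trace:
  m=1
  m=3, v=3
  m=3, v=1
  m=3, v=1
  m=12, v=4

Final answer: 12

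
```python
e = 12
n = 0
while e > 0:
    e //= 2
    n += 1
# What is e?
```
Trace:
  e=12
  e=12, n=0
  e=6, n=1
  e=3, n=2
  e=1, n=3
  e=0, n=4

Final answer: 0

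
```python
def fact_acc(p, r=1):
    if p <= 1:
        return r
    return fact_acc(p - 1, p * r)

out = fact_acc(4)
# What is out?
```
Call trace:
fact_acc(p=4, r=1)
  fact_acc(p=3, r=4)
    fact_acc(p=2, r=12)
      fact_acc(p=1, r=24)
      -> return 24
    -> return 24
  -> return 24
-> return 24

Final answer: 24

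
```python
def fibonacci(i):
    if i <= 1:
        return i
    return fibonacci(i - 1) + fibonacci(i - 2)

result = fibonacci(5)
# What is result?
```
Call trace (a repeated sub-call is expanded the first time; later identical calls just restate its return value):
fibonacci(i=5)
  fibonacci(i=4)
    fibonacci(i=3)
      fibonacci(i=2)
        fibonacci(i=1)
        -> return 1
        fibonacci(i=0)
        -> return 0
      -> return 1
      fibonacci(i=1)
      -> return 1
    -> return 2
    fibonacci(i=2) -> return 1  (same call as traced above)
  -> return 3
  fibonacci(i=3) -> return 2  (same call as traced above)
-> return 5

Final answer: 5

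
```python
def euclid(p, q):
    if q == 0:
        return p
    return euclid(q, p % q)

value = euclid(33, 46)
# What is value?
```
Call trace:
euclid(p=33, q=46)
  euclid(p=46, q=33)
    euclid(p=33, q=13)
      euclid(p=13, q=7)
        euclid(p=7, q=6)
          euclid(p=6, q=1)
            euclid(p=1, q=0)
            -> return 1
          -> return 1
        -> return 1
      -> return 1
    -> return 1
  -> return 1
-> return 1

Final answer: 1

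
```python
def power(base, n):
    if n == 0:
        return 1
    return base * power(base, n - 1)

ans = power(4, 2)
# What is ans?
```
Call trace:
power(base=4, n=2)
  power(base=4, n=1)
    power(base=4, n=0)
    -> return 1
  -> return 4
-> return 16

Final answer: 16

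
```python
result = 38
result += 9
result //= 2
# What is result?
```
Trace:
  result=38
  result=47
  result=23

Final answer: 23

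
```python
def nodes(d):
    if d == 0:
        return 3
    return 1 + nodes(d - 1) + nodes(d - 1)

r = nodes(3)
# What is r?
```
Call trace (a repeated sub-call is expanded the first time; later identical calls just restate its return value):
nodes(d=3)
  nodes(d=2)
    nodes(d=1)
      nodes(d=0)
      -> return 3
      nodes(d=0)
      -> return 3
    -> return 7
    nodes(d=1) -> return 7  (same call as traced above)
  -> return 15
  nodes(d=2) -> return 15  (same call as traced above)
-> return 31

Final answer: 31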